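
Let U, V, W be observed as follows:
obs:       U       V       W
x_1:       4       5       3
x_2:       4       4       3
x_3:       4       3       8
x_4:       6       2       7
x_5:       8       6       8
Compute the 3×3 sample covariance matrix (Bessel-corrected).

Step 1 — column means:
  mean(U) = (4 + 4 + 4 + 6 + 8) / 5 = 26/5 = 5.2
  mean(V) = (5 + 4 + 3 + 2 + 6) / 5 = 20/5 = 4
  mean(W) = (3 + 3 + 8 + 7 + 8) / 5 = 29/5 = 5.8

Step 2 — sample covariance S[i,j] = (1/(n-1)) · Σ_k (x_{k,i} - mean_i) · (x_{k,j} - mean_j), with n-1 = 4.
  S[U,U] = ((-1.2)·(-1.2) + (-1.2)·(-1.2) + (-1.2)·(-1.2) + (0.8)·(0.8) + (2.8)·(2.8)) / 4 = 12.8/4 = 3.2
  S[U,V] = ((-1.2)·(1) + (-1.2)·(0) + (-1.2)·(-1) + (0.8)·(-2) + (2.8)·(2)) / 4 = 4/4 = 1
  S[U,W] = ((-1.2)·(-2.8) + (-1.2)·(-2.8) + (-1.2)·(2.2) + (0.8)·(1.2) + (2.8)·(2.2)) / 4 = 11.2/4 = 2.8
  S[V,V] = ((1)·(1) + (0)·(0) + (-1)·(-1) + (-2)·(-2) + (2)·(2)) / 4 = 10/4 = 2.5
  S[V,W] = ((1)·(-2.8) + (0)·(-2.8) + (-1)·(2.2) + (-2)·(1.2) + (2)·(2.2)) / 4 = -3/4 = -0.75
  S[W,W] = ((-2.8)·(-2.8) + (-2.8)·(-2.8) + (2.2)·(2.2) + (1.2)·(1.2) + (2.2)·(2.2)) / 4 = 26.8/4 = 6.7

S is symmetric (S[j,i] = S[i,j]). Assembling:

S = [[3.2, 1, 2.8],
 [1, 2.5, -0.75],
 [2.8, -0.75, 6.7]]


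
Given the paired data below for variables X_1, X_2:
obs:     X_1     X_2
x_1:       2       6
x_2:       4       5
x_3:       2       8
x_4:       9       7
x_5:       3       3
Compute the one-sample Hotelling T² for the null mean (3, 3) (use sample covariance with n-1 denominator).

Step 1 — sample mean vector:
  mean(X_1) = (2 + 4 + 2 + 9 + 3) / 5 = 20/5 = 4
  mean(X_2) = (6 + 5 + 8 + 7 + 3) / 5 = 29/5 = 5.8
  x̄ = (4, 5.8),  deviation x̄ - mu_0 = (4, 5.8) - (3, 3) = (1, 2.8).

Step 2 — sample covariance matrix, S[i,j] = (1/(n-1)) · Σ_k (x_{k,i} - mean_i) · (x_{k,j} - mean_j), divisor n-1 = 4:
  S[X_1,X_1] = ((-2)·(-2) + (0)·(0) + (-2)·(-2) + (5)·(5) + (-1)·(-1)) / 4 = 34/4 = 8.5
  S[X_1,X_2] = ((-2)·(0.2) + (0)·(-0.8) + (-2)·(2.2) + (5)·(1.2) + (-1)·(-2.8)) / 4 = 4/4 = 1
  S[X_2,X_2] = ((0.2)·(0.2) + (-0.8)·(-0.8) + (2.2)·(2.2) + (1.2)·(1.2) + (-2.8)·(-2.8)) / 4 = 14.8/4 = 3.7
  S = [[8.5, 1],
 [1, 3.7]].

Step 3 — invert S. det(S) = 8.5·3.7 - (1)² = 30.45.
  S^{-1} = (1/det) · [[d, -b], [-b, a]] = [[0.1215, -0.0328],
 [-0.0328, 0.2791]].

Step 4 — quadratic form (x̄ - mu_0)^T · S^{-1} · (x̄ - mu_0):
  S^{-1} · (x̄ - mu_0) = (0.0296, 0.7488),
  (x̄ - mu_0)^T · [...] = (1)·(0.0296) + (2.8)·(0.7488) = 2.1261.

Step 5 — scale by n: T² = 5 · 2.1261 = 10.6305.

T² ≈ 10.6305


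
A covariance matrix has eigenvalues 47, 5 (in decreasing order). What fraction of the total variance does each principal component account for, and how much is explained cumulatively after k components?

Step 1 — total variance = trace(Sigma) = Σ λ_i = 47 + 5 = 52.

Step 2 — fraction explained by component i = λ_i / Σ λ:
  PC1: 47/52 = 0.9038
  PC2: 5/52 = 0.0962

Step 3 — cumulative fraction after k components = (λ_1 + ... + λ_k) / Σ λ:
  k = 1: 47/52 = 0.9038
  k = 2: (47 + 5)/52 = 52/52 = 1

Summary (fraction, with percent):

explained: PC1 0.9038 (90.38%), PC2 0.0962 (9.62%);  cumulative: 0.9038, 1


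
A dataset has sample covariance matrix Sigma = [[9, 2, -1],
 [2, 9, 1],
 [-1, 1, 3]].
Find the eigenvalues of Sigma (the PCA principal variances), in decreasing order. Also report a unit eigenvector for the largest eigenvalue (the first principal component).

Step 1 — characteristic polynomial p(λ) = det(λI - Sigma) = λ³ - tr·λ² + c_1·λ - det, where tr = trace, c_1 = sum of the principal 2×2 minors, det = det(Sigma):
  tr = 9 + 9 + 3 = 21,
  c_1 = (9·9 - (2)²) + (9·3 - (-1)²) + (9·3 - (1)²) = 77 + 26 + 26 = 129,
  det = 9·(9·3 - (1)²) - (2)·((2)·3 - (1)·(-1)) + (-1)·((2)·(1) - 9·(-1)) = 9·(26) - (2)·(7) + (-1)·(11) = 209.
  So p(λ) = λ³ - 21λ² + 129λ - 209.
Step 2 — look for an integer root (rational root theorem: any rational root is an integer divisor of 209). Testing λ = 11:
  p(11) = 1331 - 2541 + 1419 - 209 = 0  ✓
  Dividing out (λ - 11): p(λ) = (λ - 11)(λ² - 10λ + 19).
Step 3 — remaining eigenvalues from the quadratic λ² - 10λ + 19 = 0:
  Δ = 10² - 4·19 = 100 - 76 = 24,  λ = (10 ± √24)/2 = (10 ± 4.899)/2 ≈ 7.4495 or 2.5505.
  Sorted: λ_1 = 11,  λ_2 = 7.4495,  λ_3 = 2.5505  (check: sum = 21 = tr ✓).

Step 4 — unit eigenvector for λ_1 = 11: v spans the null space of (Sigma - λ_1 I), whose rows are
  r_1 = (-2, 2, -1),  r_2 = (2, -2, 1),  r_3 = (-1, 1, -8).
  v is orthogonal to every row, so take v ∝ r_1 × r_3 = ((2)·(-8) - (-1)·(1), (-1)·(-1) - (-2)·(-8), (-2)·(1) - (2)·(-1)) = (-15, -15, 0).
  Rescale (divide by 15; multiply by -1 so the first nonzero entry is positive): u = (1, 1, 0).
  ||u|| = √((1)² + (1)² + (0)²) = √(2) ≈ 1.4142,  v_1 = u/||u|| ≈ (0.7071, 0.7071, 0) (||v_1|| = 1).

λ_1 = 11,  λ_2 = 7.4495,  λ_3 = 2.5505;  v_1 ≈ (0.7071, 0.7071, 0)


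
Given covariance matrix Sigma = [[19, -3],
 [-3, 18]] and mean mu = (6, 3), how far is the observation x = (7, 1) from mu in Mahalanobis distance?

Step 1 — centre the observation: (x - mu) = (1, -2).

Step 2 — invert Sigma. det(Sigma) = 19·18 - (-3)² = 333.
  Sigma^{-1} = (1/det) · [[d, -b], [-b, a]] = [[0.0541, 0.009],
 [0.009, 0.0571]].

Step 3 — form the quadratic (x - mu)^T · Sigma^{-1} · (x - mu):
  Sigma^{-1} · (x - mu) = (0.036, -0.1051).
  (x - mu)^T · [Sigma^{-1} · (x - mu)] = (1)·(0.036) + (-2)·(-0.1051) = 0.2462.

Step 4 — take square root: d = √(0.2462) ≈ 0.4962.

d(x, mu) = √(0.2462) ≈ 0.4962


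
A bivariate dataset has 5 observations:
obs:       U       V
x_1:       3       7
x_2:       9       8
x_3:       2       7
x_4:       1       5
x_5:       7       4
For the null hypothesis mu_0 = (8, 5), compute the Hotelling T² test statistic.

Step 1 — sample mean vector:
  mean(U) = (3 + 9 + 2 + 1 + 7) / 5 = 22/5 = 4.4
  mean(V) = (7 + 8 + 7 + 5 + 4) / 5 = 31/5 = 6.2
  x̄ = (4.4, 6.2),  deviation x̄ - mu_0 = (4.4, 6.2) - (8, 5) = (-3.6, 1.2).

Step 2 — sample covariance matrix, S[i,j] = (1/(n-1)) · Σ_k (x_{k,i} - mean_i) · (x_{k,j} - mean_j), divisor n-1 = 4:
  S[U,U] = ((-1.4)·(-1.4) + (4.6)·(4.6) + (-2.4)·(-2.4) + (-3.4)·(-3.4) + (2.6)·(2.6)) / 4 = 47.2/4 = 11.8
  S[U,V] = ((-1.4)·(0.8) + (4.6)·(1.8) + (-2.4)·(0.8) + (-3.4)·(-1.2) + (2.6)·(-2.2)) / 4 = 3.6/4 = 0.9
  S[V,V] = ((0.8)·(0.8) + (1.8)·(1.8) + (0.8)·(0.8) + (-1.2)·(-1.2) + (-2.2)·(-2.2)) / 4 = 10.8/4 = 2.7
  S = [[11.8, 0.9],
 [0.9, 2.7]].

Step 3 — invert S. det(S) = 11.8·2.7 - (0.9)² = 31.05.
  S^{-1} = (1/det) · [[d, -b], [-b, a]] = [[0.087, -0.029],
 [-0.029, 0.38]].

Step 4 — quadratic form (x̄ - mu_0)^T · S^{-1} · (x̄ - mu_0):
  S^{-1} · (x̄ - mu_0) = (-0.3478, 0.5604),
  (x̄ - mu_0)^T · [...] = (-3.6)·(-0.3478) + (1.2)·(0.5604) = 1.9246.

Step 5 — scale by n: T² = 5 · 1.9246 = 9.6232.

T² ≈ 9.6232


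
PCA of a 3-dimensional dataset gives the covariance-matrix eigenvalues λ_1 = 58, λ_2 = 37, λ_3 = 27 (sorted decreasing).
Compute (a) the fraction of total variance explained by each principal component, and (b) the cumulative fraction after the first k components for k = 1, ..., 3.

Step 1 — total variance = trace(Sigma) = Σ λ_i = 58 + 37 + 27 = 122.

Step 2 — fraction explained by component i = λ_i / Σ λ:
  PC1: 58/122 = 0.4754
  PC2: 37/122 = 0.3033
  PC3: 27/122 = 0.2213

Step 3 — cumulative fraction after k components = (λ_1 + ... + λ_k) / Σ λ:
  k = 1: 58/122 = 0.4754
  k = 2: (58 + 37)/122 = 95/122 = 0.7787
  k = 3: (58 + 37 + 27)/122 = 122/122 = 1

Summary (fraction, with percent):

explained: PC1 0.4754 (47.54%), PC2 0.3033 (30.33%), PC3 0.2213 (22.13%);  cumulative: 0.4754, 0.7787, 1


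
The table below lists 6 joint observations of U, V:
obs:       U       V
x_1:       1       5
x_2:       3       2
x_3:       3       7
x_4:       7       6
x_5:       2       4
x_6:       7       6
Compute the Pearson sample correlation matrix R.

Step 1 — column means:
  mean(U) = (1 + 3 + 3 + 7 + 2 + 7) / 6 = 23/6 = 3.8333
  mean(V) = (5 + 2 + 7 + 6 + 4 + 6) / 6 = 30/6 = 5

Step 2 — sample variances and covariances s[i,j] = (1/(n-1)) · Σ_k (x_{k,i} - mean_i) · (x_{k,j} - mean_j), with n-1 = 5:
  s[U,U] = ((-2.8333)·(-2.8333) + (-0.8333)·(-0.8333) + (-0.8333)·(-0.8333) + (3.1667)·(3.1667) + (-1.8333)·(-1.8333) + (3.1667)·(3.1667)) / 5 = 32.8333/5 = 6.5667
  s[U,V] = ((-2.8333)·(0) + (-0.8333)·(-3) + (-0.8333)·(2) + (3.1667)·(1) + (-1.8333)·(-1) + (3.1667)·(1)) / 5 = 9/5 = 1.8
  s[V,V] = ((0)·(0) + (-3)·(-3) + (2)·(2) + (1)·(1) + (-1)·(-1) + (1)·(1)) / 5 = 16/5 = 3.2
  Sample standard deviations s_i = √(s[i,i]):
  s(U) = √(6.5667) = 2.5626
  s(V) = √(3.2) = 1.7889

Step 3 — r_{ij} = s_{ij} / (s_i · s_j):
  r[U,U] = 1 (diagonal).
  r[U,V] = 1.8 / (2.5626 · 1.7889) = 1.8 / 4.584 = 0.3927
  r[V,V] = 1 (diagonal).

R is symmetric with unit diagonal. Assembling:

R = [[1, 0.3927],
 [0.3927, 1]]


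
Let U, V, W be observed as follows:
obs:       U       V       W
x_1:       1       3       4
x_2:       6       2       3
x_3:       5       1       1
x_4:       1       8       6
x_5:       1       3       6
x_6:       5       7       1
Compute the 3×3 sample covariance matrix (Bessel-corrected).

Step 1 — column means:
  mean(U) = (1 + 6 + 5 + 1 + 1 + 5) / 6 = 19/6 = 3.1667
  mean(V) = (3 + 2 + 1 + 8 + 3 + 7) / 6 = 24/6 = 4
  mean(W) = (4 + 3 + 1 + 6 + 6 + 1) / 6 = 21/6 = 3.5

Step 2 — sample covariance S[i,j] = (1/(n-1)) · Σ_k (x_{k,i} - mean_i) · (x_{k,j} - mean_j), with n-1 = 5.
  S[U,U] = ((-2.1667)·(-2.1667) + (2.8333)·(2.8333) + (1.8333)·(1.8333) + (-2.1667)·(-2.1667) + (-2.1667)·(-2.1667) + (1.8333)·(1.8333)) / 5 = 28.8333/5 = 5.7667
  S[U,V] = ((-2.1667)·(-1) + (2.8333)·(-2) + (1.8333)·(-3) + (-2.1667)·(4) + (-2.1667)·(-1) + (1.8333)·(3)) / 5 = -10/5 = -2
  S[U,W] = ((-2.1667)·(0.5) + (2.8333)·(-0.5) + (1.8333)·(-2.5) + (-2.1667)·(2.5) + (-2.1667)·(2.5) + (1.8333)·(-2.5)) / 5 = -22.5/5 = -4.5
  S[V,V] = ((-1)·(-1) + (-2)·(-2) + (-3)·(-3) + (4)·(4) + (-1)·(-1) + (3)·(3)) / 5 = 40/5 = 8
  S[V,W] = ((-1)·(0.5) + (-2)·(-0.5) + (-3)·(-2.5) + (4)·(2.5) + (-1)·(2.5) + (3)·(-2.5)) / 5 = 8/5 = 1.6
  S[W,W] = ((0.5)·(0.5) + (-0.5)·(-0.5) + (-2.5)·(-2.5) + (2.5)·(2.5) + (2.5)·(2.5) + (-2.5)·(-2.5)) / 5 = 25.5/5 = 5.1

S is symmetric (S[j,i] = S[i,j]). Assembling:

S = [[5.7667, -2, -4.5],
 [-2, 8, 1.6],
 [-4.5, 1.6, 5.1]]


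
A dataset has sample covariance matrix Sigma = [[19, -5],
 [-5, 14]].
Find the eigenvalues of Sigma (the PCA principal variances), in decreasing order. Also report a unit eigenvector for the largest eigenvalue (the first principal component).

Step 1 — characteristic polynomial of 2×2 Sigma:
  det(Sigma - λI) = λ² - trace · λ + det = 0.
  trace = 19 + 14 = 33, det = 19·14 - (-5)² = 241.
Step 2 — discriminant:
  Δ = trace² - 4·det = 1089 - 964 = 125.
Step 3 — eigenvalues:
  λ = (trace ± √Δ)/2 = (33 ± 11.1803)/2,
  λ_1 = 22.0902,  λ_2 = 10.9098.

Step 4 — unit eigenvector for λ_1: solve (Sigma - λ_1 I)v = 0. First row:
  (19 - 22.0902)·v_x + (-5)·v_y = 0, i.e. (-3.0902)·v_x + (-5)·v_y = 0,
  so v ∝ (b, λ_1 - a) = (-5, 3.0902); multiply by -1 so the first entry is positive: u = (5, -3.0902).
  ||u|| = √((5)² + (-3.0902)²) = √(34.5492) ≈ 5.8779,
  v_1 = u/||u|| ≈ (0.8507, -0.5257) (||v_1|| = 1).

λ_1 = 22.0902,  λ_2 = 10.9098;  v_1 ≈ (0.8507, -0.5257)


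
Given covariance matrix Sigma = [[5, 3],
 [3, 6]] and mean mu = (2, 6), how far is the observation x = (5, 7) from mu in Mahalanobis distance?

Step 1 — centre the observation: (x - mu) = (3, 1).

Step 2 — invert Sigma. det(Sigma) = 5·6 - (3)² = 21.
  Sigma^{-1} = (1/det) · [[d, -b], [-b, a]] = [[0.2857, -0.1429],
 [-0.1429, 0.2381]].

Step 3 — form the quadratic (x - mu)^T · Sigma^{-1} · (x - mu):
  Sigma^{-1} · (x - mu) = (0.7143, -0.1905).
  (x - mu)^T · [Sigma^{-1} · (x - mu)] = (3)·(0.7143) + (1)·(-0.1905) = 1.9524.

Step 4 — take square root: d = √(1.9524) ≈ 1.3973.

d(x, mu) = √(1.9524) ≈ 1.3973


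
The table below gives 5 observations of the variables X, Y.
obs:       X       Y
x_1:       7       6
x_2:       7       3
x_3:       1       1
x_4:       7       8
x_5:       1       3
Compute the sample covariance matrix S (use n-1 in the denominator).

Step 1 — column means:
  mean(X) = (7 + 7 + 1 + 7 + 1) / 5 = 23/5 = 4.6
  mean(Y) = (6 + 3 + 1 + 8 + 3) / 5 = 21/5 = 4.2

Step 2 — sample covariance S[i,j] = (1/(n-1)) · Σ_k (x_{k,i} - mean_i) · (x_{k,j} - mean_j), with n-1 = 4.
  S[X,X] = ((2.4)·(2.4) + (2.4)·(2.4) + (-3.6)·(-3.6) + (2.4)·(2.4) + (-3.6)·(-3.6)) / 4 = 43.2/4 = 10.8
  S[X,Y] = ((2.4)·(1.8) + (2.4)·(-1.2) + (-3.6)·(-3.2) + (2.4)·(3.8) + (-3.6)·(-1.2)) / 4 = 26.4/4 = 6.6
  S[Y,Y] = ((1.8)·(1.8) + (-1.2)·(-1.2) + (-3.2)·(-3.2) + (3.8)·(3.8) + (-1.2)·(-1.2)) / 4 = 30.8/4 = 7.7

S is symmetric (S[j,i] = S[i,j]). Assembling:

S = [[10.8, 6.6],
 [6.6, 7.7]]


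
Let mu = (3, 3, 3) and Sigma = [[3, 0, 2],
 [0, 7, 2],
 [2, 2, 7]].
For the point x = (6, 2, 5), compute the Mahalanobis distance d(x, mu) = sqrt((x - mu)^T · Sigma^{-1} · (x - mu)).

Step 1 — centre the observation: (x - mu) = (3, -1, 2).

Step 2 — invert Sigma (cofactor / det for 3×3, or solve directly):
  Sigma^{-1} = [[0.4206, 0.0374, -0.1308],
 [0.0374, 0.1589, -0.0561],
 [-0.1308, -0.0561, 0.1963]].

Step 3 — form the quadratic (x - mu)^T · Sigma^{-1} · (x - mu):
  Sigma^{-1} · (x - mu) = (0.9626, -0.1589, 0.0561).
  (x - mu)^T · [Sigma^{-1} · (x - mu)] = (3)·(0.9626) + (-1)·(-0.1589) + (2)·(0.0561) = 3.1589.

Step 4 — take square root: d = √(3.1589) ≈ 1.7773.

d(x, mu) = √(3.1589) ≈ 1.7773


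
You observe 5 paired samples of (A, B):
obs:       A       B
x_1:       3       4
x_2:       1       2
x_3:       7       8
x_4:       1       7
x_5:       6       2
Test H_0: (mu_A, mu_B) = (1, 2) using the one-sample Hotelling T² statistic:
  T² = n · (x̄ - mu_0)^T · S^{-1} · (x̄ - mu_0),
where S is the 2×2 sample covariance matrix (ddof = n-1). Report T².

Step 1 — sample mean vector:
  mean(A) = (3 + 1 + 7 + 1 + 6) / 5 = 18/5 = 3.6
  mean(B) = (4 + 2 + 8 + 7 + 2) / 5 = 23/5 = 4.6
  x̄ = (3.6, 4.6),  deviation x̄ - mu_0 = (3.6, 4.6) - (1, 2) = (2.6, 2.6).

Step 2 — sample covariance matrix, S[i,j] = (1/(n-1)) · Σ_k (x_{k,i} - mean_i) · (x_{k,j} - mean_j), divisor n-1 = 4:
  S[A,A] = ((-0.6)·(-0.6) + (-2.6)·(-2.6) + (3.4)·(3.4) + (-2.6)·(-2.6) + (2.4)·(2.4)) / 4 = 31.2/4 = 7.8
  S[A,B] = ((-0.6)·(-0.6) + (-2.6)·(-2.6) + (3.4)·(3.4) + (-2.6)·(2.4) + (2.4)·(-2.6)) / 4 = 6.2/4 = 1.55
  S[B,B] = ((-0.6)·(-0.6) + (-2.6)·(-2.6) + (3.4)·(3.4) + (2.4)·(2.4) + (-2.6)·(-2.6)) / 4 = 31.2/4 = 7.8
  S = [[7.8, 1.55],
 [1.55, 7.8]].

Step 3 — invert S. det(S) = 7.8·7.8 - (1.55)² = 58.4375.
  S^{-1} = (1/det) · [[d, -b], [-b, a]] = [[0.1335, -0.0265],
 [-0.0265, 0.1335]].

Step 4 — quadratic form (x̄ - mu_0)^T · S^{-1} · (x̄ - mu_0):
  S^{-1} · (x̄ - mu_0) = (0.2781, 0.2781),
  (x̄ - mu_0)^T · [...] = (2.6)·(0.2781) + (2.6)·(0.2781) = 1.446.

Step 5 — scale by n: T² = 5 · 1.446 = 7.2299.

T² ≈ 7.2299


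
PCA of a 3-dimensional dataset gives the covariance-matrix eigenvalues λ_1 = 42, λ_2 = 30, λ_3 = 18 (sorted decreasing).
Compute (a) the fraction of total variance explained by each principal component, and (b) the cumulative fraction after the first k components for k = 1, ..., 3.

Step 1 — total variance = trace(Sigma) = Σ λ_i = 42 + 30 + 18 = 90.

Step 2 — fraction explained by component i = λ_i / Σ λ:
  PC1: 42/90 = 0.4667
  PC2: 30/90 = 0.3333
  PC3: 18/90 = 0.2

Step 3 — cumulative fraction after k components = (λ_1 + ... + λ_k) / Σ λ:
  k = 1: 42/90 = 0.4667
  k = 2: (42 + 30)/90 = 72/90 = 0.8
  k = 3: (42 + 30 + 18)/90 = 90/90 = 1

Summary (fraction, with percent):

explained: PC1 0.4667 (46.67%), PC2 0.3333 (33.33%), PC3 0.2 (20%);  cumulative: 0.4667, 0.8, 1


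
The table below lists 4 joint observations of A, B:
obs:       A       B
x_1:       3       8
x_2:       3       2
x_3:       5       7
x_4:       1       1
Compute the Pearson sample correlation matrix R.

Step 1 — column means:
  mean(A) = (3 + 3 + 5 + 1) / 4 = 12/4 = 3
  mean(B) = (8 + 2 + 7 + 1) / 4 = 18/4 = 4.5

Step 2 — sample variances and covariances s[i,j] = (1/(n-1)) · Σ_k (x_{k,i} - mean_i) · (x_{k,j} - mean_j), with n-1 = 3:
  s[A,A] = ((0)·(0) + (0)·(0) + (2)·(2) + (-2)·(-2)) / 3 = 8/3 = 2.6667
  s[A,B] = ((0)·(3.5) + (0)·(-2.5) + (2)·(2.5) + (-2)·(-3.5)) / 3 = 12/3 = 4
  s[B,B] = ((3.5)·(3.5) + (-2.5)·(-2.5) + (2.5)·(2.5) + (-3.5)·(-3.5)) / 3 = 37/3 = 12.3333
  Sample standard deviations s_i = √(s[i,i]):
  s(A) = √(2.6667) = 1.633
  s(B) = √(12.3333) = 3.5119

Step 3 — r_{ij} = s_{ij} / (s_i · s_j):
  r[A,A] = 1 (diagonal).
  r[A,B] = 4 / (1.633 · 3.5119) = 4 / 5.7349 = 0.6975
  r[B,B] = 1 (diagonal).

R is symmetric with unit diagonal. Assembling:

R = [[1, 0.6975],
 [0.6975, 1]]


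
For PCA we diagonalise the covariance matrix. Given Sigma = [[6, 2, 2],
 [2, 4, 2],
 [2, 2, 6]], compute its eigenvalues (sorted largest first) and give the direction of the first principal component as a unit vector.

Step 1 — characteristic polynomial p(λ) = det(λI - Sigma) = λ³ - tr·λ² + c_1·λ - det, where tr = trace, c_1 = sum of the principal 2×2 minors, det = det(Sigma):
  tr = 6 + 4 + 6 = 16,
  c_1 = (6·4 - (2)²) + (6·6 - (2)²) + (4·6 - (2)²) = 20 + 32 + 20 = 72,
  det = 6·(4·6 - (2)²) - (2)·((2)·6 - (2)·(2)) + (2)·((2)·(2) - 4·(2)) = 6·(20) - (2)·(8) + (2)·(-4) = 96.
  So p(λ) = λ³ - 16λ² + 72λ - 96.
Step 2 — look for an integer root (rational root theorem: any rational root is an integer divisor of 96). Testing λ = 4:
  p(4) = 64 - 256 + 288 - 96 = 0  ✓
  Dividing out (λ - 4): p(λ) = (λ - 4)(λ² - 12λ + 24).
Step 3 — remaining eigenvalues from the quadratic λ² - 12λ + 24 = 0:
  Δ = 12² - 4·24 = 144 - 96 = 48,  λ = (12 ± √48)/2 = (12 ± 6.9282)/2 ≈ 9.4641 or 2.5359.
  Sorted: λ_1 = 9.4641,  λ_2 = 4,  λ_3 = 2.5359  (check: sum = 16 = tr ✓).

Step 4 — unit eigenvector for λ_1 ≈ 9.4641: v spans the null space of (Sigma - λ_1 I), whose rows are
  r_1 = (-3.4641, 2, 2),  r_2 = (2, -5.4641, 2),  r_3 = (2, 2, -3.4641).
  v is orthogonal to every row, so take v ∝ r_1 × r_2 = ((2)·(2) - (2)·(-5.4641), (2)·(2) - (-3.4641)·(2), (-3.4641)·(-5.4641) - (2)·(2)) ≈ (14.9282, 10.9282, 14.9282).
  Let u = (14.9282, 10.9282, 14.9282).
  ||u|| = √((14.9282)² + (10.9282)² + (14.9282)²) = √(565.1281) ≈ 23.7724,  v_1 = u/||u|| ≈ (0.628, 0.4597, 0.628) (||v_1|| = 1).

λ_1 = 9.4641,  λ_2 = 4,  λ_3 = 2.5359;  v_1 ≈ (0.628, 0.4597, 0.628)


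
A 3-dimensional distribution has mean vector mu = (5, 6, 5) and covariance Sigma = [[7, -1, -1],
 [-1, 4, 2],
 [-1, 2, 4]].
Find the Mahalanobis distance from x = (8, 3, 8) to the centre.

Step 1 — centre the observation: (x - mu) = (3, -3, 3).

Step 2 — invert Sigma (cofactor / det for 3×3, or solve directly):
  Sigma^{-1} = [[0.15, 0.025, 0.025],
 [0.025, 0.3375, -0.1625],
 [0.025, -0.1625, 0.3375]].

Step 3 — form the quadratic (x - mu)^T · Sigma^{-1} · (x - mu):
  Sigma^{-1} · (x - mu) = (0.45, -1.425, 1.575).
  (x - mu)^T · [Sigma^{-1} · (x - mu)] = (3)·(0.45) + (-3)·(-1.425) + (3)·(1.575) = 10.35.

Step 4 — take square root: d = √(10.35) ≈ 3.2171.

d(x, mu) = √(10.35) ≈ 3.2171


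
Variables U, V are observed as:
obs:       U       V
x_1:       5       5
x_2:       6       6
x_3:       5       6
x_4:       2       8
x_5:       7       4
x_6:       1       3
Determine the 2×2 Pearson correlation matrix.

Step 1 — column means:
  mean(U) = (5 + 6 + 5 + 2 + 7 + 1) / 6 = 26/6 = 4.3333
  mean(V) = (5 + 6 + 6 + 8 + 4 + 3) / 6 = 32/6 = 5.3333

Step 2 — sample variances and covariances s[i,j] = (1/(n-1)) · Σ_k (x_{k,i} - mean_i) · (x_{k,j} - mean_j), with n-1 = 5:
  s[U,U] = ((0.6667)·(0.6667) + (1.6667)·(1.6667) + (0.6667)·(0.6667) + (-2.3333)·(-2.3333) + (2.6667)·(2.6667) + (-3.3333)·(-3.3333)) / 5 = 27.3333/5 = 5.4667
  s[U,V] = ((0.6667)·(-0.3333) + (1.6667)·(0.6667) + (0.6667)·(0.6667) + (-2.3333)·(2.6667) + (2.6667)·(-1.3333) + (-3.3333)·(-2.3333)) / 5 = -0.6667/5 = -0.1333
  s[V,V] = ((-0.3333)·(-0.3333) + (0.6667)·(0.6667) + (0.6667)·(0.6667) + (2.6667)·(2.6667) + (-1.3333)·(-1.3333) + (-2.3333)·(-2.3333)) / 5 = 15.3333/5 = 3.0667
  Sample standard deviations s_i = √(s[i,i]):
  s(U) = √(5.4667) = 2.3381
  s(V) = √(3.0667) = 1.7512

Step 3 — r_{ij} = s_{ij} / (s_i · s_j):
  r[U,U] = 1 (diagonal).
  r[U,V] = -0.1333 / (2.3381 · 1.7512) = -0.1333 / 4.0944 = -0.0326
  r[V,V] = 1 (diagonal).

R is symmetric with unit diagonal. Assembling:

R = [[1, -0.0326],
 [-0.0326, 1]]


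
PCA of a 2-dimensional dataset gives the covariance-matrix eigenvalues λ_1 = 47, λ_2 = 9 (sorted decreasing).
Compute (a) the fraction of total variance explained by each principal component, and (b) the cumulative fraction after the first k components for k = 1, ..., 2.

Step 1 — total variance = trace(Sigma) = Σ λ_i = 47 + 9 = 56.

Step 2 — fraction explained by component i = λ_i / Σ λ:
  PC1: 47/56 = 0.8393
  PC2: 9/56 = 0.1607

Step 3 — cumulative fraction after k components = (λ_1 + ... + λ_k) / Σ λ:
  k = 1: 47/56 = 0.8393
  k = 2: (47 + 9)/56 = 56/56 = 1

Summary (fraction, with percent):

explained: PC1 0.8393 (83.93%), PC2 0.1607 (16.07%);  cumulative: 0.8393, 1


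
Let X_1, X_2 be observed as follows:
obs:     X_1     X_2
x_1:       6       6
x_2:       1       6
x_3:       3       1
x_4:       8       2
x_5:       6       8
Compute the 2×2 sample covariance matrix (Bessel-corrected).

Step 1 — column means:
  mean(X_1) = (6 + 1 + 3 + 8 + 6) / 5 = 24/5 = 4.8
  mean(X_2) = (6 + 6 + 1 + 2 + 8) / 5 = 23/5 = 4.6

Step 2 — sample covariance S[i,j] = (1/(n-1)) · Σ_k (x_{k,i} - mean_i) · (x_{k,j} - mean_j), with n-1 = 4.
  S[X_1,X_1] = ((1.2)·(1.2) + (-3.8)·(-3.8) + (-1.8)·(-1.8) + (3.2)·(3.2) + (1.2)·(1.2)) / 4 = 30.8/4 = 7.7
  S[X_1,X_2] = ((1.2)·(1.4) + (-3.8)·(1.4) + (-1.8)·(-3.6) + (3.2)·(-2.6) + (1.2)·(3.4)) / 4 = -1.4/4 = -0.35
  S[X_2,X_2] = ((1.4)·(1.4) + (1.4)·(1.4) + (-3.6)·(-3.6) + (-2.6)·(-2.6) + (3.4)·(3.4)) / 4 = 35.2/4 = 8.8

S is symmetric (S[j,i] = S[i,j]). Assembling:

S = [[7.7, -0.35],
 [-0.35, 8.8]]


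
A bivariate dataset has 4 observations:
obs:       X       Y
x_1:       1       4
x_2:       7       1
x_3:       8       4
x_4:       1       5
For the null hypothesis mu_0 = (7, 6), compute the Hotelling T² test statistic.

Step 1 — sample mean vector:
  mean(X) = (1 + 7 + 8 + 1) / 4 = 17/4 = 4.25
  mean(Y) = (4 + 1 + 4 + 5) / 4 = 14/4 = 3.5
  x̄ = (4.25, 3.5),  deviation x̄ - mu_0 = (4.25, 3.5) - (7, 6) = (-2.75, -2.5).

Step 2 — sample covariance matrix, S[i,j] = (1/(n-1)) · Σ_k (x_{k,i} - mean_i) · (x_{k,j} - mean_j), divisor n-1 = 3:
  S[X,X] = ((-3.25)·(-3.25) + (2.75)·(2.75) + (3.75)·(3.75) + (-3.25)·(-3.25)) / 3 = 42.75/3 = 14.25
  S[X,Y] = ((-3.25)·(0.5) + (2.75)·(-2.5) + (3.75)·(0.5) + (-3.25)·(1.5)) / 3 = -11.5/3 = -3.8333
  S[Y,Y] = ((0.5)·(0.5) + (-2.5)·(-2.5) + (0.5)·(0.5) + (1.5)·(1.5)) / 3 = 9/3 = 3
  S = [[14.25, -3.8333],
 [-3.8333, 3]].

Step 3 — invert S. det(S) = 14.25·3 - (-3.8333)² = 28.0556.
  S^{-1} = (1/det) · [[d, -b], [-b, a]] = [[0.1069, 0.1366],
 [0.1366, 0.5079]].

Step 4 — quadratic form (x̄ - mu_0)^T · S^{-1} · (x̄ - mu_0):
  S^{-1} · (x̄ - mu_0) = (-0.6356, -1.6455),
  (x̄ - mu_0)^T · [...] = (-2.75)·(-0.6356) + (-2.5)·(-1.6455) = 5.8619.

Step 5 — scale by n: T² = 4 · 5.8619 = 23.4475.

T² ≈ 23.4475


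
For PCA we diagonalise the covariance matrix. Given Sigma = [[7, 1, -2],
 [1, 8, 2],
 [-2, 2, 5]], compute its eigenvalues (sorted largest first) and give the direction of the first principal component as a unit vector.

Step 1 — characteristic polynomial p(λ) = det(λI - Sigma) = λ³ - tr·λ² + c_1·λ - det, where tr = trace, c_1 = sum of the principal 2×2 minors, det = det(Sigma):
  tr = 7 + 8 + 5 = 20,
  c_1 = (7·8 - (1)²) + (7·5 - (-2)²) + (8·5 - (2)²) = 55 + 31 + 36 = 122,
  det = 7·(8·5 - (2)²) - (1)·((1)·5 - (2)·(-2)) + (-2)·((1)·(2) - 8·(-2)) = 7·(36) - (1)·(9) + (-2)·(18) = 207.
  So p(λ) = λ³ - 20λ² + 122λ - 207.
Step 2 — look for an integer root (rational root theorem: any rational root is an integer divisor of 207). Testing λ = 9:
  p(9) = 729 - 1620 + 1098 - 207 = 0  ✓
  Dividing out (λ - 9): p(λ) = (λ - 9)(λ² - 11λ + 23).
Step 3 — remaining eigenvalues from the quadratic λ² - 11λ + 23 = 0:
  Δ = 11² - 4·23 = 121 - 92 = 29,  λ = (11 ± √29)/2 = (11 ± 5.3852)/2 ≈ 8.1926 or 2.8074.
  Sorted: λ_1 = 9,  λ_2 = 8.1926,  λ_3 = 2.8074  (check: sum = 20 = tr ✓).

Step 4 — unit eigenvector for λ_1 = 9: v spans the null space of (Sigma - λ_1 I), whose rows are
  r_1 = (-2, 1, -2),  r_2 = (1, -1, 2),  r_3 = (-2, 2, -4).
  v is orthogonal to every row, so take v ∝ r_1 × r_2 = ((1)·(2) - (-2)·(-1), (-2)·(1) - (-2)·(2), (-2)·(-1) - (1)·(1)) = (0, 2, 1).
  Let u = (0, 2, 1).
  ||u|| = √((0)² + (2)² + (1)²) = √(5) ≈ 2.2361,  v_1 = u/||u|| ≈ (0, 0.8944, 0.4472) (||v_1|| = 1).

λ_1 = 9,  λ_2 = 8.1926,  λ_3 = 2.8074;  v_1 ≈ (0, 0.8944, 0.4472)


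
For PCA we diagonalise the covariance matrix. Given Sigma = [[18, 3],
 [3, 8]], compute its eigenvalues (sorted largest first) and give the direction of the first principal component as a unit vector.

Step 1 — characteristic polynomial of 2×2 Sigma:
  det(Sigma - λI) = λ² - trace · λ + det = 0.
  trace = 18 + 8 = 26, det = 18·8 - (3)² = 135.
Step 2 — discriminant:
  Δ = trace² - 4·det = 676 - 540 = 136.
Step 3 — eigenvalues:
  λ = (trace ± √Δ)/2 = (26 ± 11.6619)/2,
  λ_1 = 18.831,  λ_2 = 7.169.

Step 4 — unit eigenvector for λ_1: solve (Sigma - λ_1 I)v = 0. First row:
  (18 - 18.831)·v_x + (3)·v_y = 0, i.e. (-0.831)·v_x + (3)·v_y = 0,
  so v ∝ (b, λ_1 - a) = (3, 0.831) = u.
  ||u|| = √((3)² + (0.831)²) = √(9.6905) ≈ 3.113,
  v_1 = u/||u|| ≈ (0.9637, 0.2669) (||v_1|| = 1).

λ_1 = 18.831,  λ_2 = 7.169;  v_1 ≈ (0.9637, 0.2669)


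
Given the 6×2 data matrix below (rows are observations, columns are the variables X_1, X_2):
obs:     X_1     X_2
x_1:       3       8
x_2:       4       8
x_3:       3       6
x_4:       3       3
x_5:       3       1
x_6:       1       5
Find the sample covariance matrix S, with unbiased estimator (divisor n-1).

Step 1 — column means:
  mean(X_1) = (3 + 4 + 3 + 3 + 3 + 1) / 6 = 17/6 = 2.8333
  mean(X_2) = (8 + 8 + 6 + 3 + 1 + 5) / 6 = 31/6 = 5.1667

Step 2 — sample covariance S[i,j] = (1/(n-1)) · Σ_k (x_{k,i} - mean_i) · (x_{k,j} - mean_j), with n-1 = 5.
  S[X_1,X_1] = ((0.1667)·(0.1667) + (1.1667)·(1.1667) + (0.1667)·(0.1667) + (0.1667)·(0.1667) + (0.1667)·(0.1667) + (-1.8333)·(-1.8333)) / 5 = 4.8333/5 = 0.9667
  S[X_1,X_2] = ((0.1667)·(2.8333) + (1.1667)·(2.8333) + (0.1667)·(0.8333) + (0.1667)·(-2.1667) + (0.1667)·(-4.1667) + (-1.8333)·(-0.1667)) / 5 = 3.1667/5 = 0.6333
  S[X_2,X_2] = ((2.8333)·(2.8333) + (2.8333)·(2.8333) + (0.8333)·(0.8333) + (-2.1667)·(-2.1667) + (-4.1667)·(-4.1667) + (-0.1667)·(-0.1667)) / 5 = 38.8333/5 = 7.7667

S is symmetric (S[j,i] = S[i,j]). Assembling:

S = [[0.9667, 0.6333],
 [0.6333, 7.7667]]


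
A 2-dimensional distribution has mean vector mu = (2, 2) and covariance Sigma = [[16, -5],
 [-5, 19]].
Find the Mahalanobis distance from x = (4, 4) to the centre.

Step 1 — centre the observation: (x - mu) = (2, 2).

Step 2 — invert Sigma. det(Sigma) = 16·19 - (-5)² = 279.
  Sigma^{-1} = (1/det) · [[d, -b], [-b, a]] = [[0.0681, 0.0179],
 [0.0179, 0.0573]].

Step 3 — form the quadratic (x - mu)^T · Sigma^{-1} · (x - mu):
  Sigma^{-1} · (x - mu) = (0.172, 0.1505).
  (x - mu)^T · [Sigma^{-1} · (x - mu)] = (2)·(0.172) + (2)·(0.1505) = 0.6452.

Step 4 — take square root: d = √(0.6452) ≈ 0.8032.

d(x, mu) = √(0.6452) ≈ 0.8032


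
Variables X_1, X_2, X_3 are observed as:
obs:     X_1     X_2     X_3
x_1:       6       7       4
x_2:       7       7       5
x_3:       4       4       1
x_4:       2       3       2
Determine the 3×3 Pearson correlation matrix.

Step 1 — column means:
  mean(X_1) = (6 + 7 + 4 + 2) / 4 = 19/4 = 4.75
  mean(X_2) = (7 + 7 + 4 + 3) / 4 = 21/4 = 5.25
  mean(X_3) = (4 + 5 + 1 + 2) / 4 = 12/4 = 3

Step 2 — sample variances and covariances s[i,j] = (1/(n-1)) · Σ_k (x_{k,i} - mean_i) · (x_{k,j} - mean_j), with n-1 = 3:
  s[X_1,X_1] = ((1.25)·(1.25) + (2.25)·(2.25) + (-0.75)·(-0.75) + (-2.75)·(-2.75)) / 3 = 14.75/3 = 4.9167
  s[X_1,X_2] = ((1.25)·(1.75) + (2.25)·(1.75) + (-0.75)·(-1.25) + (-2.75)·(-2.25)) / 3 = 13.25/3 = 4.4167
  s[X_1,X_3] = ((1.25)·(1) + (2.25)·(2) + (-0.75)·(-2) + (-2.75)·(-1)) / 3 = 10/3 = 3.3333
  s[X_2,X_2] = ((1.75)·(1.75) + (1.75)·(1.75) + (-1.25)·(-1.25) + (-2.25)·(-2.25)) / 3 = 12.75/3 = 4.25
  s[X_2,X_3] = ((1.75)·(1) + (1.75)·(2) + (-1.25)·(-2) + (-2.25)·(-1)) / 3 = 10/3 = 3.3333
  s[X_3,X_3] = ((1)·(1) + (2)·(2) + (-2)·(-2) + (-1)·(-1)) / 3 = 10/3 = 3.3333
  Sample standard deviations s_i = √(s[i,i]):
  s(X_1) = √(4.9167) = 2.2174
  s(X_2) = √(4.25) = 2.0616
  s(X_3) = √(3.3333) = 1.8257

Step 3 — r_{ij} = s_{ij} / (s_i · s_j):
  r[X_1,X_1] = 1 (diagonal).
  r[X_1,X_2] = 4.4167 / (2.2174 · 2.0616) = 4.4167 / 4.5712 = 0.9662
  r[X_1,X_3] = 3.3333 / (2.2174 · 1.8257) = 3.3333 / 4.0483 = 0.8234
  r[X_2,X_2] = 1 (diagonal).
  r[X_2,X_3] = 3.3333 / (2.0616 · 1.8257) = 3.3333 / 3.7639 = 0.8856
  r[X_3,X_3] = 1 (diagonal).

R is symmetric with unit diagonal. Assembling:

R = [[1, 0.9662, 0.8234],
 [0.9662, 1, 0.8856],
 [0.8234, 0.8856, 1]]


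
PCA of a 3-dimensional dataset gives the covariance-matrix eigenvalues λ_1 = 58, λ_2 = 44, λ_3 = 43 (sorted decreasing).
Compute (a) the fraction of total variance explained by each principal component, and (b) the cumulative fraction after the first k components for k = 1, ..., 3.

Step 1 — total variance = trace(Sigma) = Σ λ_i = 58 + 44 + 43 = 145.

Step 2 — fraction explained by component i = λ_i / Σ λ:
  PC1: 58/145 = 0.4
  PC2: 44/145 = 0.3034
  PC3: 43/145 = 0.2966

Step 3 — cumulative fraction after k components = (λ_1 + ... + λ_k) / Σ λ:
  k = 1: 58/145 = 0.4
  k = 2: (58 + 44)/145 = 102/145 = 0.7034
  k = 3: (58 + 44 + 43)/145 = 145/145 = 1

Summary (fraction, with percent):

explained: PC1 0.4 (40%), PC2 0.3034 (30.34%), PC3 0.2966 (29.66%);  cumulative: 0.4, 0.7034, 1


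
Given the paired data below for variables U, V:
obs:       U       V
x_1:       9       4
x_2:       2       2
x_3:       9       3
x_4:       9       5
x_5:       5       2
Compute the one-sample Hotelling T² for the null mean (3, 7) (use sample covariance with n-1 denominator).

Step 1 — sample mean vector:
  mean(U) = (9 + 2 + 9 + 9 + 5) / 5 = 34/5 = 6.8
  mean(V) = (4 + 2 + 3 + 5 + 2) / 5 = 16/5 = 3.2
  x̄ = (6.8, 3.2),  deviation x̄ - mu_0 = (6.8, 3.2) - (3, 7) = (3.8, -3.8).

Step 2 — sample covariance matrix, S[i,j] = (1/(n-1)) · Σ_k (x_{k,i} - mean_i) · (x_{k,j} - mean_j), divisor n-1 = 4:
  S[U,U] = ((2.2)·(2.2) + (-4.8)·(-4.8) + (2.2)·(2.2) + (2.2)·(2.2) + (-1.8)·(-1.8)) / 4 = 40.8/4 = 10.2
  S[U,V] = ((2.2)·(0.8) + (-4.8)·(-1.2) + (2.2)·(-0.2) + (2.2)·(1.8) + (-1.8)·(-1.2)) / 4 = 13.2/4 = 3.3
  S[V,V] = ((0.8)·(0.8) + (-1.2)·(-1.2) + (-0.2)·(-0.2) + (1.8)·(1.8) + (-1.2)·(-1.2)) / 4 = 6.8/4 = 1.7
  S = [[10.2, 3.3],
 [3.3, 1.7]].

Step 3 — invert S. det(S) = 10.2·1.7 - (3.3)² = 6.45.
  S^{-1} = (1/det) · [[d, -b], [-b, a]] = [[0.2636, -0.5116],
 [-0.5116, 1.5814]].

Step 4 — quadratic form (x̄ - mu_0)^T · S^{-1} · (x̄ - mu_0):
  S^{-1} · (x̄ - mu_0) = (2.9457, -7.9535),
  (x̄ - mu_0)^T · [...] = (3.8)·(2.9457) + (-3.8)·(-7.9535) = 41.4171.

Step 5 — scale by n: T² = 5 · 41.4171 = 207.0853.

T² ≈ 207.0853


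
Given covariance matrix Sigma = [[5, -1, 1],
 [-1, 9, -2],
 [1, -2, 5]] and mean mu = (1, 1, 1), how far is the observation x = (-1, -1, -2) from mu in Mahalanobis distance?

Step 1 — centre the observation: (x - mu) = (-2, -2, -3).

Step 2 — invert Sigma (cofactor / det for 3×3, or solve directly):
  Sigma^{-1} = [[0.2103, 0.0154, -0.0359],
 [0.0154, 0.1231, 0.0462],
 [-0.0359, 0.0462, 0.2256]].

Step 3 — form the quadratic (x - mu)^T · Sigma^{-1} · (x - mu):
  Sigma^{-1} · (x - mu) = (-0.3436, -0.4154, -0.6974).
  (x - mu)^T · [Sigma^{-1} · (x - mu)] = (-2)·(-0.3436) + (-2)·(-0.4154) + (-3)·(-0.6974) = 3.6103.

Step 4 — take square root: d = √(3.6103) ≈ 1.9001.

d(x, mu) = √(3.6103) ≈ 1.9001


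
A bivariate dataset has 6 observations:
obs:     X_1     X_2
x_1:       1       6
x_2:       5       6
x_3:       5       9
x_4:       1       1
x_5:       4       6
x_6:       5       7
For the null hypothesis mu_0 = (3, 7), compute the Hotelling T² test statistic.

Step 1 — sample mean vector:
  mean(X_1) = (1 + 5 + 5 + 1 + 4 + 5) / 6 = 21/6 = 3.5
  mean(X_2) = (6 + 6 + 9 + 1 + 6 + 7) / 6 = 35/6 = 5.8333
  x̄ = (3.5, 5.8333),  deviation x̄ - mu_0 = (3.5, 5.8333) - (3, 7) = (0.5, -1.1667).

Step 2 — sample covariance matrix, S[i,j] = (1/(n-1)) · Σ_k (x_{k,i} - mean_i) · (x_{k,j} - mean_j), divisor n-1 = 5:
  S[X_1,X_1] = ((-2.5)·(-2.5) + (1.5)·(1.5) + (1.5)·(1.5) + (-2.5)·(-2.5) + (0.5)·(0.5) + (1.5)·(1.5)) / 5 = 19.5/5 = 3.9
  S[X_1,X_2] = ((-2.5)·(0.1667) + (1.5)·(0.1667) + (1.5)·(3.1667) + (-2.5)·(-4.8333) + (0.5)·(0.1667) + (1.5)·(1.1667)) / 5 = 18.5/5 = 3.7
  S[X_2,X_2] = ((0.1667)·(0.1667) + (0.1667)·(0.1667) + (3.1667)·(3.1667) + (-4.8333)·(-4.8333) + (0.1667)·(0.1667) + (1.1667)·(1.1667)) / 5 = 34.8333/5 = 6.9667
  S = [[3.9, 3.7],
 [3.7, 6.9667]].

Step 3 — invert S. det(S) = 3.9·6.9667 - (3.7)² = 13.48.
  S^{-1} = (1/det) · [[d, -b], [-b, a]] = [[0.5168, -0.2745],
 [-0.2745, 0.2893]].

Step 4 — quadratic form (x̄ - mu_0)^T · S^{-1} · (x̄ - mu_0):
  S^{-1} · (x̄ - mu_0) = (0.5786, -0.4748),
  (x̄ - mu_0)^T · [...] = (0.5)·(0.5786) + (-1.1667)·(-0.4748) = 0.8432.

Step 5 — scale by n: T² = 6 · 0.8432 = 5.0593.

T² ≈ 5.0593


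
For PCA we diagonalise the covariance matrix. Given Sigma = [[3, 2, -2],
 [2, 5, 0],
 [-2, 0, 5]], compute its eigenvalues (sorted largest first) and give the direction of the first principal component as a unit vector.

Step 1 — characteristic polynomial p(λ) = det(λI - Sigma) = λ³ - tr·λ² + c_1·λ - det, where tr = trace, c_1 = sum of the principal 2×2 minors, det = det(Sigma):
  tr = 3 + 5 + 5 = 13,
  c_1 = (3·5 - (2)²) + (3·5 - (-2)²) + (5·5 - (0)²) = 11 + 11 + 25 = 47,
  det = 3·(5·5 - (0)²) - (2)·((2)·5 - (0)·(-2)) + (-2)·((2)·(0) - 5·(-2)) = 3·(25) - (2)·(10) + (-2)·(10) = 35.
  So p(λ) = λ³ - 13λ² + 47λ - 35.
Step 2 — look for an integer root (rational root theorem: any rational root is an integer divisor of 35). Testing λ = 1:
  p(1) = 1 - 13 + 47 - 35 = 0  ✓
  Dividing out (λ - 1): p(λ) = (λ - 1)(λ² - 12λ + 35).
Step 3 — remaining eigenvalues from the quadratic λ² - 12λ + 35 = 0:
  Δ = 12² - 4·35 = 144 - 140 = 4,  λ = (12 ± √4)/2 = (12 ± 2)/2 = 7 or 5.
  Sorted: λ_1 = 7,  λ_2 = 5,  λ_3 = 1  (check: sum = 13 = tr ✓).

Step 4 — unit eigenvector for λ_1 = 7: v spans the null space of (Sigma - λ_1 I), whose rows are
  r_1 = (-4, 2, -2),  r_2 = (2, -2, 0),  r_3 = (-2, 0, -2).
  v is orthogonal to every row, so take v ∝ r_1 × r_2 = ((2)·(0) - (-2)·(-2), (-2)·(2) - (-4)·(0), (-4)·(-2) - (2)·(2)) = (-4, -4, 4).
  Rescale (divide by 4; multiply by -1 so the first nonzero entry is positive): u = (1, 1, -1).
  ||u|| = √((1)² + (1)² + (-1)²) = √(3) ≈ 1.7321,  v_1 = u/||u|| ≈ (0.5774, 0.5774, -0.5774) (||v_1|| = 1).

λ_1 = 7,  λ_2 = 5,  λ_3 = 1;  v_1 ≈ (0.5774, 0.5774, -0.5774)


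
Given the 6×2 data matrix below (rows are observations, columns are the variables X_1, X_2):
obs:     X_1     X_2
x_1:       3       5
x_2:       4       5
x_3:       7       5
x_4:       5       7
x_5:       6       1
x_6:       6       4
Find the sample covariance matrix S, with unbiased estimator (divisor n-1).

Step 1 — column means:
  mean(X_1) = (3 + 4 + 7 + 5 + 6 + 6) / 6 = 31/6 = 5.1667
  mean(X_2) = (5 + 5 + 5 + 7 + 1 + 4) / 6 = 27/6 = 4.5

Step 2 — sample covariance S[i,j] = (1/(n-1)) · Σ_k (x_{k,i} - mean_i) · (x_{k,j} - mean_j), with n-1 = 5.
  S[X_1,X_1] = ((-2.1667)·(-2.1667) + (-1.1667)·(-1.1667) + (1.8333)·(1.8333) + (-0.1667)·(-0.1667) + (0.8333)·(0.8333) + (0.8333)·(0.8333)) / 5 = 10.8333/5 = 2.1667
  S[X_1,X_2] = ((-2.1667)·(0.5) + (-1.1667)·(0.5) + (1.8333)·(0.5) + (-0.1667)·(2.5) + (0.8333)·(-3.5) + (0.8333)·(-0.5)) / 5 = -4.5/5 = -0.9
  S[X_2,X_2] = ((0.5)·(0.5) + (0.5)·(0.5) + (0.5)·(0.5) + (2.5)·(2.5) + (-3.5)·(-3.5) + (-0.5)·(-0.5)) / 5 = 19.5/5 = 3.9

S is symmetric (S[j,i] = S[i,j]). Assembling:

S = [[2.1667, -0.9],
 [-0.9, 3.9]]


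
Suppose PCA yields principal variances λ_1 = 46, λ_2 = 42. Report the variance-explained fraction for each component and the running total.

Step 1 — total variance = trace(Sigma) = Σ λ_i = 46 + 42 = 88.

Step 2 — fraction explained by component i = λ_i / Σ λ:
  PC1: 46/88 = 0.5227
  PC2: 42/88 = 0.4773

Step 3 — cumulative fraction after k components = (λ_1 + ... + λ_k) / Σ λ:
  k = 1: 46/88 = 0.5227
  k = 2: (46 + 42)/88 = 88/88 = 1

Summary (fraction, with percent):

explained: PC1 0.5227 (52.27%), PC2 0.4773 (47.73%);  cumulative: 0.5227, 1


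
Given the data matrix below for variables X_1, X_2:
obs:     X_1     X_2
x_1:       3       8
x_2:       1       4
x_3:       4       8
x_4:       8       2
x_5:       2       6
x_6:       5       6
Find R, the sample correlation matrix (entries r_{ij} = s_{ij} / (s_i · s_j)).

Step 1 — column means:
  mean(X_1) = (3 + 1 + 4 + 8 + 2 + 5) / 6 = 23/6 = 3.8333
  mean(X_2) = (8 + 4 + 8 + 2 + 6 + 6) / 6 = 34/6 = 5.6667

Step 2 — sample variances and covariances s[i,j] = (1/(n-1)) · Σ_k (x_{k,i} - mean_i) · (x_{k,j} - mean_j), with n-1 = 5:
  s[X_1,X_1] = ((-0.8333)·(-0.8333) + (-2.8333)·(-2.8333) + (0.1667)·(0.1667) + (4.1667)·(4.1667) + (-1.8333)·(-1.8333) + (1.1667)·(1.1667)) / 5 = 30.8333/5 = 6.1667
  s[X_1,X_2] = ((-0.8333)·(2.3333) + (-2.8333)·(-1.6667) + (0.1667)·(2.3333) + (4.1667)·(-3.6667) + (-1.8333)·(0.3333) + (1.1667)·(0.3333)) / 5 = -12.3333/5 = -2.4667
  s[X_2,X_2] = ((2.3333)·(2.3333) + (-1.6667)·(-1.6667) + (2.3333)·(2.3333) + (-3.6667)·(-3.6667) + (0.3333)·(0.3333) + (0.3333)·(0.3333)) / 5 = 27.3333/5 = 5.4667
  Sample standard deviations s_i = √(s[i,i]):
  s(X_1) = √(6.1667) = 2.4833
  s(X_2) = √(5.4667) = 2.3381

Step 3 — r_{ij} = s_{ij} / (s_i · s_j):
  r[X_1,X_1] = 1 (diagonal).
  r[X_1,X_2] = -2.4667 / (2.4833 · 2.3381) = -2.4667 / 5.8061 = -0.4248
  r[X_2,X_2] = 1 (diagonal).

R is symmetric with unit diagonal. Assembling:

R = [[1, -0.4248],
 [-0.4248, 1]]


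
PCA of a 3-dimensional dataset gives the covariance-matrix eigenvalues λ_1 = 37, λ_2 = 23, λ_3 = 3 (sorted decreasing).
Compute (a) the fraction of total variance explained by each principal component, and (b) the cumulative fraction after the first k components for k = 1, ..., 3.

Step 1 — total variance = trace(Sigma) = Σ λ_i = 37 + 23 + 3 = 63.

Step 2 — fraction explained by component i = λ_i / Σ λ:
  PC1: 37/63 = 0.5873
  PC2: 23/63 = 0.3651
  PC3: 3/63 = 0.0476

Step 3 — cumulative fraction after k components = (λ_1 + ... + λ_k) / Σ λ:
  k = 1: 37/63 = 0.5873
  k = 2: (37 + 23)/63 = 60/63 = 0.9524
  k = 3: (37 + 23 + 3)/63 = 63/63 = 1

Summary (fraction, with percent):

explained: PC1 0.5873 (58.73%), PC2 0.3651 (36.51%), PC3 0.0476 (4.76%);  cumulative: 0.5873, 0.9524, 1


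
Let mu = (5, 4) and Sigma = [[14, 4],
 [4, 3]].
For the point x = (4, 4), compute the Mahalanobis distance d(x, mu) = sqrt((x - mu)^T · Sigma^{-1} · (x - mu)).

Step 1 — centre the observation: (x - mu) = (-1, 0).

Step 2 — invert Sigma. det(Sigma) = 14·3 - (4)² = 26.
  Sigma^{-1} = (1/det) · [[d, -b], [-b, a]] = [[0.1154, -0.1538],
 [-0.1538, 0.5385]].

Step 3 — form the quadratic (x - mu)^T · Sigma^{-1} · (x - mu):
  Sigma^{-1} · (x - mu) = (-0.1154, 0.1538).
  (x - mu)^T · [Sigma^{-1} · (x - mu)] = (-1)·(-0.1154) + (0)·(0.1538) = 0.1154.

Step 4 — take square root: d = √(0.1154) ≈ 0.3397.

d(x, mu) = √(0.1154) ≈ 0.3397
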